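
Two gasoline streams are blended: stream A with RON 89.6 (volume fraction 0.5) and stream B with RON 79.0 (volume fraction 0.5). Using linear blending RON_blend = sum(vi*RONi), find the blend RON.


Linear blending: RON_blend = sum(vi * RONi)
Contribution 1: 0.5 * 89.6 = 44.8
Contribution 2: 0.5 * 79.0 = 39.5
RON_blend = 44.8 + 39.5 = 84.3

84.3


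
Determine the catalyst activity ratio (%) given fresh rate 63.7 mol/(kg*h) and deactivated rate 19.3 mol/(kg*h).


Activity (%) = (rate_used / rate_fresh) * 100
rate_used = 19.3, rate_fresh = 63.7
= (19.3 / 63.7) * 100
= 0.3030 * 100 = 30.30

30.30 %


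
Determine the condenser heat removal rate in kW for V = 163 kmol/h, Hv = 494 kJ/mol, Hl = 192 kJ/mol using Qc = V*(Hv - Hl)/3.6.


Qc = 163 * (494 - 192) / 3.6 = 163 * 302 / 3.6 = 13670

13670 kW


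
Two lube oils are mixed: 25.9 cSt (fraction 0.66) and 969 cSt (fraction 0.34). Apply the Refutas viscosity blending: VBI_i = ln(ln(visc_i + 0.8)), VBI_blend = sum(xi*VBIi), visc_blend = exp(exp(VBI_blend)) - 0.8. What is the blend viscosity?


Refutas method: VBN_i = 14.534*ln(ln(visc_i + 0.8)) + 10.975, blended linearly by mass fraction; since VBN is linear in VBI_i = ln(ln(visc_i + 0.8)) and the fractions sum to 1, blend VBI directly: visc = exp(exp(VBI_blend)) - 0.8
VBI_1 = ln(ln(25.9 + 0.8)) = 1.18926
VBI_2 = ln(ln(969 + 0.8)) = 1.9282
VBI_blend = 0.66 * 1.18926 + 0.34 * 1.9282 = 1.4405
visc_blend = exp(exp(1.4405)) - 0.8 = 67.42

67.42 cSt


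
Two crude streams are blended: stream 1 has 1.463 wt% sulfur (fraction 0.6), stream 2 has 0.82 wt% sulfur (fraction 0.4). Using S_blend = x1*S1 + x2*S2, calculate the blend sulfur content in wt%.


Linear sulfur blending: S_blend = x1*S1 + x2*S2
Contribution 1: 0.6 * 1.463 = 0.8778 wt%
Contribution 2: 0.4 * 0.82 = 0.328 wt%
S_blend = 0.8778 + 0.328 = 1.2058

1.2058 wt%


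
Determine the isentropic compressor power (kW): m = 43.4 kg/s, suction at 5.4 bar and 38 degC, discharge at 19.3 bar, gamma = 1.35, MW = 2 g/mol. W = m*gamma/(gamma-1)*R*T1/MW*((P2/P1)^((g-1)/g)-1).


Isentropic work: W = m*(gamma/(gamma-1))*(R*T1/MW)*((P2/P1)^((gamma-1)/gamma) - 1)
T1 = 38 + 273.15 = 311.15 K
Pressure ratio = 19.3 / 5.4 = 3.57407
Exponent = (1.35 - 1)/1.35 = 0.259259
(P2/P1)^exp - 1 = 3.57407^0.259259 - 1 = 0.391273
W = 43.4 * 1.35 / 0.35 * 8.314 * 311.15 / 2 * 0.391273 = 84720

84720 kW


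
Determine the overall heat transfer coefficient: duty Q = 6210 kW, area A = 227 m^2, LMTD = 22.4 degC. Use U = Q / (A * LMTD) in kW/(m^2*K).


From Q = U*A*LMTD, U = Q / (A * LMTD)
U = 6210 / (227 * 22.4) = 6210 / 5084.8 = 1.221

1.221 kW/(m^2*K)


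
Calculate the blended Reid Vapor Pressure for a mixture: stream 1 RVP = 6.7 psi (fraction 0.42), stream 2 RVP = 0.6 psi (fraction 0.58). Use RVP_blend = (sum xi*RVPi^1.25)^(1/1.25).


Chevron index: RVP_blend = (sum xi*RVPi^1.25)^(1/1.25)
RVP^1.25 terms: 0.42 * 6.7^1.25 + 0.58 * 0.6^1.25 = 4.83362
RVP_blend = 4.83362^(1/1.25) = 3.527

3.527 psi


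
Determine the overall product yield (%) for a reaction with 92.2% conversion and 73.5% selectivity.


Overall yield = conversion (%) * selectivity (%) / 100
Conversion = 92.2%, Selectivity = 73.5%
Y = 92.2 * 73.5 / 100
= 67.767 %

67.767 %


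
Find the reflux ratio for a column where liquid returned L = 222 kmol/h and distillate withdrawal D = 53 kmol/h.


Reflux ratio definition: R = L / D (liquid returned / distillate withdrawn)
L = 222 kmol/h, D = 53 kmol/h
R = 222 / 53 = 4.189

4.189


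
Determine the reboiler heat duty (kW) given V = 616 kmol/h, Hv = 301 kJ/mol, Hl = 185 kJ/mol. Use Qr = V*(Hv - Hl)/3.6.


Qr = 616 * (301 - 185) / 3.6 = 616 * 116 / 3.6 = 19850

19850 kW


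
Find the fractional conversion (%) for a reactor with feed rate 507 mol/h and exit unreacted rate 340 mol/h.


X = (F_in - F_out) / F_in * 100
Moles reacted = 507 - 340 = 167
X = 167 / 507 * 100
= 0.3294 * 100
= 32.94 %

32.94 %


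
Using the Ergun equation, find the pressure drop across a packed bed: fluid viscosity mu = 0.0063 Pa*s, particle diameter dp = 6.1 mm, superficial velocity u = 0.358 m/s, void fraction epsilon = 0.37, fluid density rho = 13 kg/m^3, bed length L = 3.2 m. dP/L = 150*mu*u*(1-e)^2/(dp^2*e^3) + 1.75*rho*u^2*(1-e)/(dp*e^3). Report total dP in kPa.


dp = 6.1 mm = 0.0061 m
Viscous term = 150*0.0063*0.358*(1-0.37)^2 / (0.0061^2*0.37^3) = 71241.2
Inertial term = 1.75*13*0.358^2*(1-0.37) / (0.0061*0.37^3) = 5945.02
dP/L = 71241.2 + 5945.02 = 77186.2 Pa/m
dP = 77186.2 * 3.2 / 1000 = 247.0 kPa

247.0 kPa


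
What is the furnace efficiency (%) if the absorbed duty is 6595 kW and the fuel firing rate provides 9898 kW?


Furnace efficiency = Q_absorbed / Q_fuel * 100
= 6595 / 9898 * 100 = 66.63

66.63 %


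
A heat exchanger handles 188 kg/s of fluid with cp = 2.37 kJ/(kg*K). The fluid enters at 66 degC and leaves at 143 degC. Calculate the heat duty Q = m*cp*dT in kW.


Q = m_dot * cp * delta_T
delta_T = 143 - 66 = 77 K
Q = 188 * 2.37 * 77
= 445.56 * 77
= 34308.12 kW

34308.12 kW


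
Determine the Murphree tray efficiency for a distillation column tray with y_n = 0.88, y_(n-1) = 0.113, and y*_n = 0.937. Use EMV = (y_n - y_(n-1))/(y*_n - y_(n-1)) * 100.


Murphree vapor efficiency: EMV = (y_n - y_(n-1)) / (y*_n - y_(n-1)) * 100
EMV = (0.88 - 0.113) / (0.937 - 0.113) * 100 = 0.767 / 0.824 * 100 = 93.08

93.08 %


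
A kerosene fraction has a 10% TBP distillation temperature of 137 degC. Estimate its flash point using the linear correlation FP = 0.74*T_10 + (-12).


FP = 0.74 * 137 + (-12) = 89.38

89.38 degC


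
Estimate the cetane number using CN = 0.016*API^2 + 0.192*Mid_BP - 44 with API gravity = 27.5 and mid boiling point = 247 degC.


CN = 0.016 * 27.5^2 + 0.192 * 247 - 44
CN = 12.1 + 47.424 - 44 = 15.524

15.524


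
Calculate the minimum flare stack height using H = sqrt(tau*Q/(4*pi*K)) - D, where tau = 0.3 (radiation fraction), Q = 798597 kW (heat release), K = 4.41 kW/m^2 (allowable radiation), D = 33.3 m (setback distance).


tau*Q/(4*pi*K) = 0.3 * 798597 / (4 * pi * 4.41) = 4323.15
sqrt(4323.15) = 65.7507
H = 65.7507 - 33.3 = 32.45

32.45 m


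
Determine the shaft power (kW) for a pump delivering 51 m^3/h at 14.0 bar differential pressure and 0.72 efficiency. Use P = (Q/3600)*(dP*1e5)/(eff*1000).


Q = 51 / 3600 = 0.0141667 m^3/s
P = 0.0141667 * (14.0 * 1e5) / 0.72 / 1000 = 27.55

27.55 kW


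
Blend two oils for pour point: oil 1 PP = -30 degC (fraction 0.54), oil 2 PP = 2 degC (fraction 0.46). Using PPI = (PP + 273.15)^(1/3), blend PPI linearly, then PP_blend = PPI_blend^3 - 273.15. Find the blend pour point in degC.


PPI_1 = (-30 + 273.15)^(1/3) = 6.241535
PPI_2 = (2 + 273.15)^(1/3) = 6.504139
PPI_blend = 0.54 * 6.241535 + 0.46 * 6.504139 = 6.362333
PP_blend = 6.362333^3 - 273.15 = 257.5427 - 273.15 = -15.61

-15.61 degC


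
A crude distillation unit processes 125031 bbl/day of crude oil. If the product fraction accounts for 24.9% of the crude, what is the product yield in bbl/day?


Crude throughput = 125031 bbl/day
Fraction yield = 24.9%
yield = throughput * fraction / 100
yield = 125031 * 24.9 / 100 = 31132.719

31132.719 bbl/day


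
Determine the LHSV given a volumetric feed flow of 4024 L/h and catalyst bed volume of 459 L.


LHSV = volumetric feed rate / catalyst volume
= 4024 L/h / 459 L
= 8.767 h^-1

8.767 h^-1


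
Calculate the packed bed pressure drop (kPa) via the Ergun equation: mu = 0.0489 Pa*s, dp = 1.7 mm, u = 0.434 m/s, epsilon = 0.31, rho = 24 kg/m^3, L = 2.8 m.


dp = 1.7 mm = 0.0017 m
Viscous term = 150*0.0489*0.434*(1-0.31)^2 / (0.0017^2*0.31^3) = 17603700
Inertial term = 1.75*24*0.434^2*(1-0.31) / (0.0017*0.31^3) = 107781
dP/L = 17603700 + 107781 = 17711500 Pa/m
dP = 17711500 * 2.8 / 1000 = 49590 kPa

49590 kPa


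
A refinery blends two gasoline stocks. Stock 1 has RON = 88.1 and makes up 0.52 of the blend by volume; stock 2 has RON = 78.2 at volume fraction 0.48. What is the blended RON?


Linear blending: RON_blend = sum(vi * RONi)
Contribution 1: 0.52 * 88.1 = 45.812
Contribution 2: 0.48 * 78.2 = 37.536
RON_blend = 45.812 + 37.536 = 83.348

83.348


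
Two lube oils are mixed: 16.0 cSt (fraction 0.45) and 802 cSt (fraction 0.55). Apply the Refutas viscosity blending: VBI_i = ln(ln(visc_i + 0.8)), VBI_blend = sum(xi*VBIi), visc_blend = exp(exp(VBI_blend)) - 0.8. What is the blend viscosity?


Refutas method: VBN_i = 14.534*ln(ln(visc_i + 0.8)) + 10.975, blended linearly by mass fraction; since VBN is linear in VBI_i = ln(ln(visc_i + 0.8)) and the fractions sum to 1, blend VBI directly: visc = exp(exp(VBI_blend)) - 0.8
VBI_1 = ln(ln(16.0 + 0.8)) = 1.03723
VBI_2 = ln(ln(802 + 0.8)) = 1.90033
VBI_blend = 0.45 * 1.03723 + 0.55 * 1.90033 = 1.51194
visc_blend = exp(exp(1.51194)) - 0.8 = 92.47

92.47 cSt


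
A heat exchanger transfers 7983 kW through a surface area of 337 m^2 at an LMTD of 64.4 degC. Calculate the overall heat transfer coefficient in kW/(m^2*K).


From Q = U*A*LMTD, U = Q / (A * LMTD)
U = 7983 / (337 * 64.4) = 7983 / 21702.8 = 0.3678

0.3678 kW/(m^2*K)


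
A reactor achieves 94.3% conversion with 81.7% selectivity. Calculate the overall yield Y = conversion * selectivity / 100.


Overall yield = conversion (%) * selectivity (%) / 100
Conversion = 94.3%, Selectivity = 81.7%
Y = 94.3 * 81.7 / 100
= 77.0431 %

77.0431 %


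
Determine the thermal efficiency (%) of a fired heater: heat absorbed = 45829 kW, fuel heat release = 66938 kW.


Furnace efficiency = Q_absorbed / Q_fuel * 100
= 45829 / 66938 * 100 = 68.46

68.46 %


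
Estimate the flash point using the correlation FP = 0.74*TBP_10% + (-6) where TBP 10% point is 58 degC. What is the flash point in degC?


FP = 0.74 * 58 + (-6) = 36.92

36.92 degC


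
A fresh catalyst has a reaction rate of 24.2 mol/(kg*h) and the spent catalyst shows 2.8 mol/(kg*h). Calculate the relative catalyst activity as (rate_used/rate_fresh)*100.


Activity (%) = (rate_used / rate_fresh) * 100
rate_used = 2.8, rate_fresh = 24.2
= (2.8 / 24.2) * 100
= 0.1157 * 100 = 11.57

11.57 %


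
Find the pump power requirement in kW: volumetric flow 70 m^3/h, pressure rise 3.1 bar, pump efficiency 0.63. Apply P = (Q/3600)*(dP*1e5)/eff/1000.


Q = 70 / 3600 = 0.0194444 m^3/s
P = 0.0194444 * (3.1 * 1e5) / 0.63 / 1000 = 9.568

9.568 kW


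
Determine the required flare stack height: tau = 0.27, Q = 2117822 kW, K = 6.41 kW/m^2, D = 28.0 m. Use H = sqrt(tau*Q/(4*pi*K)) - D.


tau*Q/(4*pi*K) = 0.27 * 2117822 / (4 * pi * 6.41) = 7098.81
sqrt(7098.81) = 84.2544
H = 84.2544 - 28.0 = 56.25

56.25 m


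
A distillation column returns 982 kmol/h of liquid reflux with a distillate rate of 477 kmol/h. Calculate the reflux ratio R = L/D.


Reflux ratio definition: R = L / D (liquid returned / distillate withdrawn)
L = 982 kmol/h, D = 477 kmol/h
R = 982 / 477 = 2.059

2.059


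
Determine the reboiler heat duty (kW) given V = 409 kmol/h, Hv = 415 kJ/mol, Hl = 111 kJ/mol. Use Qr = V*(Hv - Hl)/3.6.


Qr = 409 * (415 - 111) / 3.6 = 409 * 304 / 3.6 = 34540

34540 kW


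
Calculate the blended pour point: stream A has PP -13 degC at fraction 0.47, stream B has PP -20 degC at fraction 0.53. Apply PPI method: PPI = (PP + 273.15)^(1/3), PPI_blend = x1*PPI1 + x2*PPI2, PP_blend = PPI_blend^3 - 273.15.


PPI_1 = (-13 + 273.15)^(1/3) = 6.383731
PPI_2 = (-20 + 273.15)^(1/3) = 6.325953
PPI_blend = 0.47 * 6.383731 + 0.53 * 6.325953 = 6.353109
PP_blend = 6.353109^3 - 273.15 = 256.4241 - 273.15 = -16.73

-16.73 degC


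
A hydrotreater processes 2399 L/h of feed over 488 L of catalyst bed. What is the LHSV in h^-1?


LHSV = volumetric feed rate / catalyst volume
= 2399 L/h / 488 L
= 4.916 h^-1

4.916 h^-1


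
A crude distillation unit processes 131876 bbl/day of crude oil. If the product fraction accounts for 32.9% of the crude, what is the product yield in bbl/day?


Crude throughput = 131876 bbl/day
Fraction yield = 32.9%
yield = throughput * fraction / 100
yield = 131876 * 32.9 / 100 = 43387.204

43387.204 bbl/day


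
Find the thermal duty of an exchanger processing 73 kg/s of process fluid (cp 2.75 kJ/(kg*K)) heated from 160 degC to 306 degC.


Q = m_dot * cp * delta_T
delta_T = 306 - 160 = 146 K
Q = 73 * 2.75 * 146
= 200.75 * 146
= 29309.5 kW

29309.5 kW


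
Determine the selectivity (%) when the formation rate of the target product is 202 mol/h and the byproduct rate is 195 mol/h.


Selectivity = desired / (desired + undesired) * 100
Total products = 202 + 195 = 397 mol/h
S = 202 / 397 * 100
= 0.5088 * 100
= 50.88 %

50.88 %


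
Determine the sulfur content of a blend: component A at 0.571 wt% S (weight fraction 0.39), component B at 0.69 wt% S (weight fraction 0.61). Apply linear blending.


Linear sulfur blending: S_blend = x1*S1 + x2*S2
Contribution 1: 0.39 * 0.571 = 0.22269 wt%
Contribution 2: 0.61 * 0.69 = 0.4209 wt%
S_blend = 0.22269 + 0.4209 = 0.64359

0.64359 wt%


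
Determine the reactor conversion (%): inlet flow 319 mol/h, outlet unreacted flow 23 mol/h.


X = (F_in - F_out) / F_in * 100
Moles reacted = 319 - 23 = 296
X = 296 / 319 * 100
= 0.9279 * 100
= 92.79 %

92.79 %


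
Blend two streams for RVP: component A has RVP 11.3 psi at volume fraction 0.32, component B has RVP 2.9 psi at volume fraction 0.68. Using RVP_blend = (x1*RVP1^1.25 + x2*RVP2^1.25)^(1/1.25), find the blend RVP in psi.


Chevron index: RVP_blend = (sum xi*RVPi^1.25)^(1/1.25)
RVP^1.25 terms: 0.32 * 11.3^1.25 + 0.68 * 2.9^1.25 = 9.20316
RVP_blend = 9.20316^(1/1.25) = 5.904

5.904 psi


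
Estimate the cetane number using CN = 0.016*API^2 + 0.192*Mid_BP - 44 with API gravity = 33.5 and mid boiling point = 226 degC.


CN = 0.016 * 33.5^2 + 0.192 * 226 - 44
CN = 17.956 + 43.392 - 44 = 17.348

17.348


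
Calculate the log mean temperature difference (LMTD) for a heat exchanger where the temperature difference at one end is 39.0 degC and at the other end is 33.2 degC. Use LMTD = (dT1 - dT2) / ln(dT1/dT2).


LMTD = (dT1 - dT2) / ln(dT1/dT2)
= (39.0 - 33.2) / ln(39.0 / 33.2) = 5.8 / 0.161012 = 36.02

36.02 degC


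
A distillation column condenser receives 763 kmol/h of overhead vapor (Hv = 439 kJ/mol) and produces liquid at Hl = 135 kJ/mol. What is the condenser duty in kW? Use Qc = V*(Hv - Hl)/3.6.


Qc = 763 * (439 - 135) / 3.6 = 763 * 304 / 3.6 = 64430

64430 kW


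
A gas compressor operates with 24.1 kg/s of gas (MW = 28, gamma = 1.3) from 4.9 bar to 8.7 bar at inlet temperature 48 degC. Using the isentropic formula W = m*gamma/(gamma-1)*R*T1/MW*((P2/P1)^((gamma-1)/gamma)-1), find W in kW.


Isentropic work: W = m*(gamma/(gamma-1))*(R*T1/MW)*((P2/P1)^((gamma-1)/gamma) - 1)
T1 = 48 + 273.15 = 321.15 K
Pressure ratio = 8.7 / 4.9 = 1.77551
Exponent = (1.3 - 1)/1.3 = 0.230769
(P2/P1)^exp - 1 = 1.77551^0.230769 - 1 = 0.141658
W = 24.1 * 1.3 / 0.3 * 8.314 * 321.15 / 28 * 0.141658 = 1411

1411 kW


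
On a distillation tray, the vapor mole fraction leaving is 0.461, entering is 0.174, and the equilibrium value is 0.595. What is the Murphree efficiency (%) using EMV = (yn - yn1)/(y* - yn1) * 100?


Murphree vapor efficiency: EMV = (y_n - y_(n-1)) / (y*_n - y_(n-1)) * 100
EMV = (0.461 - 0.174) / (0.595 - 0.174) * 100 = 0.287 / 0.421 * 100 = 68.17

68.17 %


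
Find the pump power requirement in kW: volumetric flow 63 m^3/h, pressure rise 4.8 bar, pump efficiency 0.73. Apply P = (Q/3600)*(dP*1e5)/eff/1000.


Q = 63 / 3600 = 0.0175 m^3/s
P = 0.0175 * (4.8 * 1e5) / 0.73 / 1000 = 11.51

11.51 kW


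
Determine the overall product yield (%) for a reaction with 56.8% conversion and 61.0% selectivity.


Overall yield = conversion (%) * selectivity (%) / 100
Conversion = 56.8%, Selectivity = 61.0%
Y = 56.8 * 61.0 / 100
= 34.648 %

34.648 %


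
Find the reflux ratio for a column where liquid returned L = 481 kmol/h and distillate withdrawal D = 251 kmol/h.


Reflux ratio definition: R = L / D (liquid returned / distillate withdrawn)
L = 481 kmol/h, D = 251 kmol/h
R = 481 / 251 = 1.916

1.916


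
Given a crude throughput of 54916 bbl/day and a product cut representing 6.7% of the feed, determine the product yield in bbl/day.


Crude throughput = 54916 bbl/day
Fraction yield = 6.7%
yield = throughput * fraction / 100
yield = 54916 * 6.7 / 100 = 3679.372

3679.372 bbl/day


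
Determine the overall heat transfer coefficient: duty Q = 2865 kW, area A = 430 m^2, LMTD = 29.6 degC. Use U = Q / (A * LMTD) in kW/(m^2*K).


From Q = U*A*LMTD, U = Q / (A * LMTD)
U = 2865 / (430 * 29.6) = 2865 / 12728 = 0.2251

0.2251 kW/(m^2*K)


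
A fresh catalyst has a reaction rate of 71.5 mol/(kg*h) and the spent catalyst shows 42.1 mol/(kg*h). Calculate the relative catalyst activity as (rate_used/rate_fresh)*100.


Activity (%) = (rate_used / rate_fresh) * 100
rate_used = 42.1, rate_fresh = 71.5
= (42.1 / 71.5) * 100
= 0.5888 * 100 = 58.88

58.88 %


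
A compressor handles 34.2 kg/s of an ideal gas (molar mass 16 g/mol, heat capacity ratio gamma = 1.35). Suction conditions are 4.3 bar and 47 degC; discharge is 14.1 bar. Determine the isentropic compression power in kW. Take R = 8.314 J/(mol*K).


Isentropic work: W = m*(gamma/(gamma-1))*(R*T1/MW)*((P2/P1)^((gamma-1)/gamma) - 1)
T1 = 47 + 273.15 = 320.15 K
Pressure ratio = 14.1 / 4.3 = 3.27907
Exponent = (1.35 - 1)/1.35 = 0.259259
(P2/P1)^exp - 1 = 3.27907^0.259259 - 1 = 0.360545
W = 34.2 * 1.35 / 0.35 * 8.314 * 320.15 / 16 * 0.360545 = 7912

7912 kW


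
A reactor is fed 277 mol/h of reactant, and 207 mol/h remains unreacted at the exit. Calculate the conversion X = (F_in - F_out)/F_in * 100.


X = (F_in - F_out) / F_in * 100
Moles reacted = 277 - 207 = 70
X = 70 / 277 * 100
= 0.2527 * 100
= 25.27 %

25.27 %


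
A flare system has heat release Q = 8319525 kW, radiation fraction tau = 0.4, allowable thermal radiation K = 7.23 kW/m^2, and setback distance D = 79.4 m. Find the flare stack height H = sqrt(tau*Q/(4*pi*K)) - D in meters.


tau*Q/(4*pi*K) = 0.4 * 8319525 / (4 * pi * 7.23) = 36627.8
sqrt(36627.8) = 191.384
H = 191.384 - 79.4 = 112.0

112.0 m


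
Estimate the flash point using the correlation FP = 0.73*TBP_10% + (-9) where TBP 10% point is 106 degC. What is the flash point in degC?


FP = 0.73 * 106 + (-9) = 68.38

68.38 degC


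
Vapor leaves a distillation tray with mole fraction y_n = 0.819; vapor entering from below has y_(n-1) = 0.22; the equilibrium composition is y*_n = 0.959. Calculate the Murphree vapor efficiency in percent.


Murphree vapor efficiency: EMV = (y_n - y_(n-1)) / (y*_n - y_(n-1)) * 100
EMV = (0.819 - 0.22) / (0.959 - 0.22) * 100 = 0.599 / 0.739 * 100 = 81.06

81.06 %


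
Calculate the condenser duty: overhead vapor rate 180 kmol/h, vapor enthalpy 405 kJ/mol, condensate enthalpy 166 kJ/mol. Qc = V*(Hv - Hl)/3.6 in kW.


Qc = 180 * (405 - 166) / 3.6 = 180 * 239 / 3.6 = 11950

11950 kW


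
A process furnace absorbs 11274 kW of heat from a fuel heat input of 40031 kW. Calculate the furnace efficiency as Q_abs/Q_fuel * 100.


Furnace efficiency = Q_absorbed / Q_fuel * 100
= 11274 / 40031 * 100 = 28.16

28.16 %


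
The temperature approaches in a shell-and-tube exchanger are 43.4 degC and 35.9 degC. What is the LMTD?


LMTD = (dT1 - dT2) / ln(dT1/dT2)
= (43.4 - 35.9) / ln(43.4 / 35.9) = 7.5 / 0.189722 = 39.53

39.53 degC


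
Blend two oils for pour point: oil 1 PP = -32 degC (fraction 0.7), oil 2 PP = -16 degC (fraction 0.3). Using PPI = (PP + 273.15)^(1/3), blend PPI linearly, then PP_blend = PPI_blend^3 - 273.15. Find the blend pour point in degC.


PPI_1 = (-32 + 273.15)^(1/3) = 6.224375
PPI_2 = (-16 + 273.15)^(1/3) = 6.359098
PPI_blend = 0.7 * 6.224375 + 0.3 * 6.359098 = 6.264792
PP_blend = 6.264792^3 - 273.15 = 245.8782 - 273.15 = -27.27

-27.27 degC


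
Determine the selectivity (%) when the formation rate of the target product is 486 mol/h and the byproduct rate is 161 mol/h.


Selectivity = desired / (desired + undesired) * 100
Total products = 486 + 161 = 647 mol/h
S = 486 / 647 * 100
= 0.7512 * 100
= 75.12 %

75.12 %


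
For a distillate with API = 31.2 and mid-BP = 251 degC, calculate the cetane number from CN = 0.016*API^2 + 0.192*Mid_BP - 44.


CN = 0.016 * 31.2^2 + 0.192 * 251 - 44
CN = 15.57504 + 48.192 - 44 = 19.76704

19.76704


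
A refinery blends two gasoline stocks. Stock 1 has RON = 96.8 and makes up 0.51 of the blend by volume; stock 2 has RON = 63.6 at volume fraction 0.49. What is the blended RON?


Linear blending: RON_blend = sum(vi * RONi)
Contribution 1: 0.51 * 96.8 = 49.368
Contribution 2: 0.49 * 63.6 = 31.164
RON_blend = 49.368 + 31.164 = 80.532

80.532


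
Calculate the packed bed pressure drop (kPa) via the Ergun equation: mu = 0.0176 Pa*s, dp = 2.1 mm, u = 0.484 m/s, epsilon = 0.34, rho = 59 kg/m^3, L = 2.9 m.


dp = 2.1 mm = 0.0021 m
Viscous term = 150*0.0176*0.484*(1-0.34)^2 / (0.0021^2*0.34^3) = 3211160
Inertial term = 1.75*59*0.484^2*(1-0.34) / (0.0021*0.34^3) = 193405
dP/L = 3211160 + 193405 = 3404560 Pa/m
dP = 3404560 * 2.9 / 1000 = 9873 kPa

9873 kPa


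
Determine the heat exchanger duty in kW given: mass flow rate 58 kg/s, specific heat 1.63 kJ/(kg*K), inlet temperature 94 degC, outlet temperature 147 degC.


Q = m_dot * cp * delta_T
delta_T = 147 - 94 = 53 K
Q = 58 * 1.63 * 53
= 94.54 * 53
= 5010.62 kW

5010.62 kW


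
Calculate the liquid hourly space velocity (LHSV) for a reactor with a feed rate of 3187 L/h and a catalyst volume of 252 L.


LHSV = volumetric feed rate / catalyst volume
= 3187 L/h / 252 L
= 12.65 h^-1

12.65 h^-1


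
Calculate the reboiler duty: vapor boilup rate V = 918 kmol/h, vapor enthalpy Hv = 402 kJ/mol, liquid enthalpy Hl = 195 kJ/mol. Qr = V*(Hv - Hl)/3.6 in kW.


Qr = 918 * (402 - 195) / 3.6 = 918 * 207 / 3.6 = 52780

52780 kW


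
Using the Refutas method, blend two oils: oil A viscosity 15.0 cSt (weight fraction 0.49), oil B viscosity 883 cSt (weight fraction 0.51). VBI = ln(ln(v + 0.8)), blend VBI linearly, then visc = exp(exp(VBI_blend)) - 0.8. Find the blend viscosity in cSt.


Refutas method: VBN_i = 14.534*ln(ln(visc_i + 0.8)) + 10.975, blended linearly by mass fraction; since VBN is linear in VBI_i = ln(ln(visc_i + 0.8)) and the fractions sum to 1, blend VBI directly: visc = exp(exp(VBI_blend)) - 0.8
VBI_1 = ln(ln(15.0 + 0.8)) = 1.01523
VBI_2 = ln(ln(883 + 0.8)) = 1.9146
VBI_blend = 0.49 * 1.01523 + 0.51 * 1.9146 = 1.47391
visc_blend = exp(exp(1.47391)) - 0.8 = 77.95

77.95 cSt


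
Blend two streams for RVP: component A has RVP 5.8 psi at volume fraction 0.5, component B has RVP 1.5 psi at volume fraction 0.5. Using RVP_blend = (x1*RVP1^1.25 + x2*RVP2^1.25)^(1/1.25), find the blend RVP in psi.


Chevron index: RVP_blend = (sum xi*RVPi^1.25)^(1/1.25)
RVP^1.25 terms: 0.5 * 5.8^1.25 + 0.5 * 1.5^1.25 = 5.33045
RVP_blend = 5.33045^(1/1.25) = 3.814

3.814 psi


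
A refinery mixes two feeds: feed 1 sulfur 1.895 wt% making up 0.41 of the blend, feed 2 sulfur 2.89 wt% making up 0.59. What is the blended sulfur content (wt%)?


Linear sulfur blending: S_blend = x1*S1 + x2*S2
Contribution 1: 0.41 * 1.895 = 0.77695 wt%
Contribution 2: 0.59 * 2.89 = 1.7051 wt%
S_blend = 0.77695 + 1.7051 = 2.48205

2.48205 wt%


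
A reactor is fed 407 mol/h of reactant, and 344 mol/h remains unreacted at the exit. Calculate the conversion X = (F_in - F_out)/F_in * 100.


X = (F_in - F_out) / F_in * 100
Moles reacted = 407 - 344 = 63
X = 63 / 407 * 100
= 0.1548 * 100
= 15.48 %

15.48 %


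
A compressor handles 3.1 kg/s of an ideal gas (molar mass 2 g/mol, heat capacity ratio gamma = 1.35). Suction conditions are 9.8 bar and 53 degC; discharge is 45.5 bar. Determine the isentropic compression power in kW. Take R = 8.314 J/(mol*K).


Isentropic work: W = m*(gamma/(gamma-1))*(R*T1/MW)*((P2/P1)^((gamma-1)/gamma) - 1)
T1 = 53 + 273.15 = 326.15 K
Pressure ratio = 45.5 / 9.8 = 4.64286
Exponent = (1.35 - 1)/1.35 = 0.259259
(P2/P1)^exp - 1 = 4.64286^0.259259 - 1 = 0.488916
W = 3.1 * 1.35 / 0.35 * 8.314 * 326.15 / 2 * 0.488916 = 7926

7926 kW


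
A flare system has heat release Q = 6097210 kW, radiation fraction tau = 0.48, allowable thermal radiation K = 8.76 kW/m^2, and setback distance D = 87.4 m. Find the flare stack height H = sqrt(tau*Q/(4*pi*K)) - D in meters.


tau*Q/(4*pi*K) = 0.48 * 6097210 / (4 * pi * 8.76) = 26586.3
sqrt(26586.3) = 163.053
H = 163.053 - 87.4 = 75.65

75.65 m


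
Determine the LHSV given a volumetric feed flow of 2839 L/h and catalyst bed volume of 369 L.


LHSV = volumetric feed rate / catalyst volume
= 2839 L/h / 369 L
= 7.694 h^-1

7.694 h^-1


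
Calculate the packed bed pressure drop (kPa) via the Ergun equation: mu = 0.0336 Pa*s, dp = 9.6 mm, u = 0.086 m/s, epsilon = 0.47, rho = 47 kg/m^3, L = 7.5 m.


dp = 9.6 mm = 0.0096 m
Viscous term = 150*0.0336*0.086*(1-0.47)^2 / (0.0096^2*0.47^3) = 12724.6
Inertial term = 1.75*47*0.086^2*(1-0.47) / (0.0096*0.47^3) = 323.477
dP/L = 12724.6 + 323.477 = 13048.1 Pa/m
dP = 13048.1 * 7.5 / 1000 = 97.86 kPa

97.86 kPa


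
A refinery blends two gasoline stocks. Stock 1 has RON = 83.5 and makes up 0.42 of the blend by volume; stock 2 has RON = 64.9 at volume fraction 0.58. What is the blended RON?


Linear blending: RON_blend = sum(vi * RONi)
Contribution 1: 0.42 * 83.5 = 35.07
Contribution 2: 0.58 * 64.9 = 37.642
RON_blend = 35.07 + 37.642 = 72.712

72.712


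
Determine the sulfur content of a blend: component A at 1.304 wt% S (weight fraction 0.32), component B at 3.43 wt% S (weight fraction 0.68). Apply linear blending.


Linear sulfur blending: S_blend = x1*S1 + x2*S2
Contribution 1: 0.32 * 1.304 = 0.41728 wt%
Contribution 2: 0.68 * 3.43 = 2.3324 wt%
S_blend = 0.41728 + 2.3324 = 2.74968

2.74968 wt%


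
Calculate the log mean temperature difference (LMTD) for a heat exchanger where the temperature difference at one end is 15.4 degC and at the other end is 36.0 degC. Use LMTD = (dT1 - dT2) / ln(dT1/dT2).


LMTD = (dT1 - dT2) / ln(dT1/dT2)
= (15.4 - 36.0) / ln(15.4 / 36.0) = -20.6 / -0.849151 = 24.26

24.26 degC


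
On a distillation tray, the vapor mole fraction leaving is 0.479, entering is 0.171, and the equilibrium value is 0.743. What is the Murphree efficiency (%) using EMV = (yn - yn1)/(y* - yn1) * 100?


Murphree vapor efficiency: EMV = (y_n - y_(n-1)) / (y*_n - y_(n-1)) * 100
EMV = (0.479 - 0.171) / (0.743 - 0.171) * 100 = 0.308 / 0.572 * 100 = 53.85

53.85 %


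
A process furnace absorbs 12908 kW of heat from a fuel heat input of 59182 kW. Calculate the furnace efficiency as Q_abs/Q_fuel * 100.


Furnace efficiency = Q_absorbed / Q_fuel * 100
= 12908 / 59182 * 100 = 21.81

21.81 %


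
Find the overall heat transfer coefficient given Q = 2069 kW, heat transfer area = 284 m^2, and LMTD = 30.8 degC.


From Q = U*A*LMTD, U = Q / (A * LMTD)
U = 2069 / (284 * 30.8) = 2069 / 8747.2 = 0.2365

0.2365 kW/(m^2*K)


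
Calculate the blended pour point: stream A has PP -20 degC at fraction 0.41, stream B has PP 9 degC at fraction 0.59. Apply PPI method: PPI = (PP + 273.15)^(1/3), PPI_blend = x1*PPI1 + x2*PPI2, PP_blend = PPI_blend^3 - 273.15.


PPI_1 = (-20 + 273.15)^(1/3) = 6.325953
PPI_2 = (9 + 273.15)^(1/3) = 6.558835
PPI_blend = 0.41 * 6.325953 + 0.59 * 6.558835 = 6.463353
PP_blend = 6.463353^3 - 273.15 = 270.0061 - 273.15 = -3.14

-3.14 degC


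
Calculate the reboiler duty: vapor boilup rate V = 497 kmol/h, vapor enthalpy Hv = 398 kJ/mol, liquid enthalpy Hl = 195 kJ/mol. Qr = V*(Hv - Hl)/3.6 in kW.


Qr = 497 * (398 - 195) / 3.6 = 497 * 203 / 3.6 = 28030

28030 kW


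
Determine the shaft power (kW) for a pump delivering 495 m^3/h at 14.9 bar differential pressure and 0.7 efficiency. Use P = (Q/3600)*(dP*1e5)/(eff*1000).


Q = 495 / 3600 = 0.1375 m^3/s
P = 0.1375 * (14.9 * 1e5) / 0.7 / 1000 = 292.7

292.7 kW


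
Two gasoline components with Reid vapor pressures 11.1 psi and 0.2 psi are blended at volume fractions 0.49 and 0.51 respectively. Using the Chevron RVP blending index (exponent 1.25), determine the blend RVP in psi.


Chevron index: RVP_blend = (sum xi*RVPi^1.25)^(1/1.25)
RVP^1.25 terms: 0.49 * 11.1^1.25 + 0.51 * 0.2^1.25 = 9.99594
RVP_blend = 9.99594^(1/1.25) = 6.308

6.308 psi


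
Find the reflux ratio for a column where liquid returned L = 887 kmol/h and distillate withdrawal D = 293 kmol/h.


Reflux ratio definition: R = L / D (liquid returned / distillate withdrawn)
L = 887 kmol/h, D = 293 kmol/h
R = 887 / 293 = 3.027

3.027


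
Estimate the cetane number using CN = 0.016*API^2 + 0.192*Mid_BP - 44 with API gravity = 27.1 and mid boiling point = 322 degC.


CN = 0.016 * 27.1^2 + 0.192 * 322 - 44
CN = 11.75056 + 61.824 - 44 = 29.57456

29.57456


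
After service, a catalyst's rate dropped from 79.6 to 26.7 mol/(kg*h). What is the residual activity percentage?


Activity (%) = (rate_used / rate_fresh) * 100
rate_used = 26.7, rate_fresh = 79.6
= (26.7 / 79.6) * 100
= 0.3354 * 100 = 33.54

33.54 %


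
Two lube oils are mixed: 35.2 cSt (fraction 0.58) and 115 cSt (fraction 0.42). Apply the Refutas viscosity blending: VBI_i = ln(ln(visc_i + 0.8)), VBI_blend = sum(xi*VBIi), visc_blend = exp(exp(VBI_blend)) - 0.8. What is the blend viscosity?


Refutas method: VBN_i = 14.534*ln(ln(visc_i + 0.8)) + 10.975, blended linearly by mass fraction; since VBN is linear in VBI_i = ln(ln(visc_i + 0.8)) and the fractions sum to 1, blend VBI directly: visc = exp(exp(VBI_blend)) - 0.8
VBI_1 = ln(ln(35.2 + 0.8)) = 1.27635
VBI_2 = ln(ln(115 + 0.8)) = 1.55854
VBI_blend = 0.58 * 1.27635 + 0.42 * 1.55854 = 1.39487
visc_blend = exp(exp(1.39487)) - 0.8 = 55.71

55.71 cSt


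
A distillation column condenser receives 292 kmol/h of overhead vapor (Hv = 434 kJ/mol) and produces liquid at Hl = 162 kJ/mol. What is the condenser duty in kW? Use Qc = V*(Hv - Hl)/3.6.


Qc = 292 * (434 - 162) / 3.6 = 292 * 272 / 3.6 = 22060

22060 kW


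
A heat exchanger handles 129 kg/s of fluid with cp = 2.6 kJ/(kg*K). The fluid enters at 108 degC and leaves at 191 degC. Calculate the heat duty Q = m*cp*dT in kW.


Q = m_dot * cp * delta_T
delta_T = 191 - 108 = 83 K
Q = 129 * 2.6 * 83
= 335.4 * 83
= 27838.2 kW

27838.2 kW


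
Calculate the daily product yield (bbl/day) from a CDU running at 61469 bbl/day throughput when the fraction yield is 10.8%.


Crude throughput = 61469 bbl/day
Fraction yield = 10.8%
yield = throughput * fraction / 100
yield = 61469 * 10.8 / 100 = 6638.652

6638.652 bbl/day


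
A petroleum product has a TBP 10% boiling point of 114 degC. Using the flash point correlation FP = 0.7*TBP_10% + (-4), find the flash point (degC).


FP = 0.7 * 114 + (-4) = 75.8

75.8 degC


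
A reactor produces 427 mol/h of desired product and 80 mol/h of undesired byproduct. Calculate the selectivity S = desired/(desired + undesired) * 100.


Selectivity = desired / (desired + undesired) * 100
Total products = 427 + 80 = 507 mol/h
S = 427 / 507 * 100
= 0.8422 * 100
= 84.22 %

84.22 %


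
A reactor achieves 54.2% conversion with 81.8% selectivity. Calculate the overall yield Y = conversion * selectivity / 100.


Overall yield = conversion (%) * selectivity (%) / 100
Conversion = 54.2%, Selectivity = 81.8%
Y = 54.2 * 81.8 / 100
= 44.3356 %

44.3356 %


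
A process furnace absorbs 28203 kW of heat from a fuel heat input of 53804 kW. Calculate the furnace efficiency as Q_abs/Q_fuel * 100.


Furnace efficiency = Q_absorbed / Q_fuel * 100
= 28203 / 53804 * 100 = 52.42

52.42 %


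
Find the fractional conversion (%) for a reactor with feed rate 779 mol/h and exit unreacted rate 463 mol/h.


X = (F_in - F_out) / F_in * 100
Moles reacted = 779 - 463 = 316
X = 316 / 779 * 100
= 0.4056 * 100
= 40.56 %

40.56 %


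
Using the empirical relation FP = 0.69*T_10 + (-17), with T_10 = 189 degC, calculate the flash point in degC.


FP = 0.69 * 189 + (-17) = 113.41

113.41 degC


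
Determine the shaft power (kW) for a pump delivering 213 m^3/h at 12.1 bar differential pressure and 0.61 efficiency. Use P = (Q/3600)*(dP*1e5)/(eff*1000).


Q = 213 / 3600 = 0.0591667 m^3/s
P = 0.0591667 * (12.1 * 1e5) / 0.61 / 1000 = 117.4

117.4 kW


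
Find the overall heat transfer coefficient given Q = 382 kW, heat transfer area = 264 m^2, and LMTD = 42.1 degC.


From Q = U*A*LMTD, U = Q / (A * LMTD)
U = 382 / (264 * 42.1) = 382 / 11114.4 = 0.03437

0.03437 kW/(m^2*K)


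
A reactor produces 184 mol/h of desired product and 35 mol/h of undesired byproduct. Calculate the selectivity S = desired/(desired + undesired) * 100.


Selectivity = desired / (desired + undesired) * 100
Total products = 184 + 35 = 219 mol/h
S = 184 / 219 * 100
= 0.8402 * 100
= 84.02 %

84.02 %


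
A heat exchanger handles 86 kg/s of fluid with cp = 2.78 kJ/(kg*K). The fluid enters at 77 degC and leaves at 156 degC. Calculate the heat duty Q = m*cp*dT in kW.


Q = m_dot * cp * delta_T
delta_T = 156 - 77 = 79 K
Q = 86 * 2.78 * 79
= 239.08 * 79
= 18887.32 kW

18887.32 kW


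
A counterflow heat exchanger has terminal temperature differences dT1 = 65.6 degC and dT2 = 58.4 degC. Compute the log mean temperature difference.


LMTD = (dT1 - dT2) / ln(dT1/dT2)
= (65.6 - 58.4) / ln(65.6 / 58.4) = 7.2 / 0.11626 = 61.93

61.93 degC


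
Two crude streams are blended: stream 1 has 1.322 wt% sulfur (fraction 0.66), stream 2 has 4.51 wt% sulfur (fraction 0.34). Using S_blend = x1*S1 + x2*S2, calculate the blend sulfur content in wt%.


Linear sulfur blending: S_blend = x1*S1 + x2*S2
Contribution 1: 0.66 * 1.322 = 0.87252 wt%
Contribution 2: 0.34 * 4.51 = 1.5334 wt%
S_blend = 0.87252 + 1.5334 = 2.40592

2.40592 wt%


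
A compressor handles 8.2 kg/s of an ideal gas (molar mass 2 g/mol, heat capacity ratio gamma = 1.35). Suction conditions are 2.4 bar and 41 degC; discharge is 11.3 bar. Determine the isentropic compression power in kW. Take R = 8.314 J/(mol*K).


Isentropic work: W = m*(gamma/(gamma-1))*(R*T1/MW)*((P2/P1)^((gamma-1)/gamma) - 1)
T1 = 41 + 273.15 = 314.15 K
Pressure ratio = 11.3 / 2.4 = 4.70833
Exponent = (1.35 - 1)/1.35 = 0.259259
(P2/P1)^exp - 1 = 4.70833^0.259259 - 1 = 0.494331
W = 8.2 * 1.35 / 0.35 * 8.314 * 314.15 / 2 * 0.494331 = 20420

20420 kW


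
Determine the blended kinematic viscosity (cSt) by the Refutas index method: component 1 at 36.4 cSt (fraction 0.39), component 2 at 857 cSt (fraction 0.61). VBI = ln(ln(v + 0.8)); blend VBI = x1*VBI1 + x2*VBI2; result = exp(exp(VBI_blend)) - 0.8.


Refutas method: VBN_i = 14.534*ln(ln(visc_i + 0.8)) + 10.975, blended linearly by mass fraction; since VBN is linear in VBI_i = ln(ln(visc_i + 0.8)) and the fractions sum to 1, blend VBI directly: visc = exp(exp(VBI_blend)) - 0.8
VBI_1 = ln(ln(36.4 + 0.8)) = 1.28545
VBI_2 = ln(ln(857 + 0.8)) = 1.91019
VBI_blend = 0.39 * 1.28545 + 0.61 * 1.91019 = 1.66654
visc_blend = exp(exp(1.66654)) - 0.8 = 198.3

198.3 cSt


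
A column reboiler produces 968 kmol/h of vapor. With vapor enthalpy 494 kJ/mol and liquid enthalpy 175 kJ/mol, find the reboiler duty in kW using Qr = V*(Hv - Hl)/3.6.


Qr = 968 * (494 - 175) / 3.6 = 968 * 319 / 3.6 = 85780

85780 kW


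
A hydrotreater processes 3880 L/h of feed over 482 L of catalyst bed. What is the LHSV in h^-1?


LHSV = volumetric feed rate / catalyst volume
= 3880 L/h / 482 L
= 8.050 h^-1

8.050 h^-1


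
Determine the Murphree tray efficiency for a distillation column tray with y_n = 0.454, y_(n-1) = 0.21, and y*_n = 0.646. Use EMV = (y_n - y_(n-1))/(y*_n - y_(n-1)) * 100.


Murphree vapor efficiency: EMV = (y_n - y_(n-1)) / (y*_n - y_(n-1)) * 100
EMV = (0.454 - 0.21) / (0.646 - 0.21) * 100 = 0.244 / 0.436 * 100 = 55.96

55.96 %


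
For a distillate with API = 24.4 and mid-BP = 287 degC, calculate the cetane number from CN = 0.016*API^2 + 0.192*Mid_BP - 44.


CN = 0.016 * 24.4^2 + 0.192 * 287 - 44
CN = 9.52576 + 55.104 - 44 = 20.62976

20.62976


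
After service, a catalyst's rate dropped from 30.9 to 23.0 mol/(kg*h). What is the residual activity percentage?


Activity (%) = (rate_used / rate_fresh) * 100
rate_used = 23.0, rate_fresh = 30.9
= (23.0 / 30.9) * 100
= 0.7443 * 100 = 74.43

74.43 %


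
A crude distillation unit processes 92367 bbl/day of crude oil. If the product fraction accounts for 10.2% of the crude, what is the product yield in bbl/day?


Crude throughput = 92367 bbl/day
Fraction yield = 10.2%
yield = throughput * fraction / 100
yield = 92367 * 10.2 / 100 = 9421.434

9421.434 bbl/day


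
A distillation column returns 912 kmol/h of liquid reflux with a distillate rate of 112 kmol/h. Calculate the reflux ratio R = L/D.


Reflux ratio definition: R = L / D (liquid returned / distillate withdrawn)
L = 912 kmol/h, D = 112 kmol/h
R = 912 / 112 = 8.143

8.143


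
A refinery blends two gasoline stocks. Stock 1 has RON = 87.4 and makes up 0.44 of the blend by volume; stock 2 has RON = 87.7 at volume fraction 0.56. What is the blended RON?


Linear blending: RON_blend = sum(vi * RONi)
Contribution 1: 0.44 * 87.4 = 38.456
Contribution 2: 0.56 * 87.7 = 49.112
RON_blend = 38.456 + 49.112 = 87.568

87.568


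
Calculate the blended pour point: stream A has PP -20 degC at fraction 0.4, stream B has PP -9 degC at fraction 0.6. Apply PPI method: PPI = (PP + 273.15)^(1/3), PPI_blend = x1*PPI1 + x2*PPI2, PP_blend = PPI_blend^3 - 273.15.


PPI_1 = (-20 + 273.15)^(1/3) = 6.325953
PPI_2 = (-9 + 273.15)^(1/3) = 6.416283
PPI_blend = 0.4 * 6.325953 + 0.6 * 6.416283 = 6.380151
PP_blend = 6.380151^3 - 273.15 = 259.7125 - 273.15 = -13.44

-13.44 degC


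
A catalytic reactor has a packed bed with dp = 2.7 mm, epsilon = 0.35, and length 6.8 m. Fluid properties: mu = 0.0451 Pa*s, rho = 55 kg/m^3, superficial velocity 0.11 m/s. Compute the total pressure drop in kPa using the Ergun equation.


dp = 2.7 mm = 0.0027 m
Viscous term = 150*0.0451*0.11*(1-0.35)^2 / (0.0027^2*0.35^3) = 1005900
Inertial term = 1.75*55*0.11^2*(1-0.35) / (0.0027*0.35^3) = 6539.3
dP/L = 1005900 + 6539.3 = 1012440 Pa/m
dP = 1012440 * 6.8 / 1000 = 6885 kPa

6885 kPa


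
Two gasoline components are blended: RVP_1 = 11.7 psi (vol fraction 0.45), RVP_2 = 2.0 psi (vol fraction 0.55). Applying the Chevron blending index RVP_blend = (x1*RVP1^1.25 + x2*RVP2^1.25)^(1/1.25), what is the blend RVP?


Chevron index: RVP_blend = (sum xi*RVPi^1.25)^(1/1.25)
RVP^1.25 terms: 0.45 * 11.7^1.25 + 0.55 * 2.0^1.25 = 11.0456
RVP_blend = 11.0456^(1/1.25) = 6.832

6.832 psi


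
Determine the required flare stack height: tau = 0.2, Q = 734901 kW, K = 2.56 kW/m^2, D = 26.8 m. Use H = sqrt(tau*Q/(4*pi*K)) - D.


tau*Q/(4*pi*K) = 0.2 * 734901 / (4 * pi * 2.56) = 4568.87
sqrt(4568.87) = 67.5934
H = 67.5934 - 26.8 = 40.79

40.79 m


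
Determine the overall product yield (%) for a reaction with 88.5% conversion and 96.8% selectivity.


Overall yield = conversion (%) * selectivity (%) / 100
Conversion = 88.5%, Selectivity = 96.8%
Y = 88.5 * 96.8 / 100
= 85.668 %

85.668 %


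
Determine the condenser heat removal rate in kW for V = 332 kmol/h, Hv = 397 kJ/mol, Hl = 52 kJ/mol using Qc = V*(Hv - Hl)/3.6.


Qc = 332 * (397 - 52) / 3.6 = 332 * 345 / 3.6 = 31820

31820 kW


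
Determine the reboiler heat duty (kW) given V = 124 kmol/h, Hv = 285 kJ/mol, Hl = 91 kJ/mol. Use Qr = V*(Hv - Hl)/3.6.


Qr = 124 * (285 - 91) / 3.6 = 124 * 194 / 3.6 = 6682

6682 kW


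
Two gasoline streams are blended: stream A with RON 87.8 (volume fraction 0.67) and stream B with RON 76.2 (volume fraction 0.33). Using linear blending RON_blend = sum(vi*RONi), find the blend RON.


Linear blending: RON_blend = sum(vi * RONi)
Contribution 1: 0.67 * 87.8 = 58.826
Contribution 2: 0.33 * 76.2 = 25.146
RON_blend = 58.826 + 25.146 = 83.972

83.972


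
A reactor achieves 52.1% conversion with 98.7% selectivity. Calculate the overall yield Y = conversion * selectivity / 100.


Overall yield = conversion (%) * selectivity (%) / 100
Conversion = 52.1%, Selectivity = 98.7%
Y = 52.1 * 98.7 / 100
= 51.4227 %

51.4227 %
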